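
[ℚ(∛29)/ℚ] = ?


∛29 has minimal polynomial x³ - 29 (irreducible over ℚ since 29 is not a perfect cube)

[ℚ(∛29)/ℚ] = 3


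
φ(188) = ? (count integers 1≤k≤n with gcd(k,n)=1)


Factor n: 188 = 2^2 × 47
φ(n) = n · ∏(1 - 1/p) over distinct primes p | n
φ(188) = 188 · (1 - 1/2) · (1 - 1/47) = 92

φ(188) = 92


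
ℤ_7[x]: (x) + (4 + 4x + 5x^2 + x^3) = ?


Add coefficients mod 7:
x^0: 0 + 4 = 4 (mod 7)
x^1: 1 + 4 = 5 (mod 7)
x^2: 0 + 5 = 5 (mod 7)
x^3: 0 + 1 = 1 (mod 7)
Result: 4 + 5x + 5x^2 + x^3

f + g = 4 + 5x + 5x^2 + x^3


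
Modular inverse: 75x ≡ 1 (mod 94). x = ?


Use the extended Euclidean algorithm to write 1 = 75·s + 94·t; then s mod 94 is the inverse.
Euclidean algorithm:
  75 = 0·94 + 75
  94 = 1·75 + 19
  75 = 3·19 + 18
  19 = 1·18 + 1
  18 = 18·1 + 0
gcd(75,94) = 1
Back-substitution gives: 75·(-5) + 94·(4) = 1
So 75⁻¹ ≡ -5 ≡ 89 (mod 94)
Check: 75 × 89 = 6675 ≡ 1 (mod 94) ✓

75⁻¹ ≡ 89 (mod 94)


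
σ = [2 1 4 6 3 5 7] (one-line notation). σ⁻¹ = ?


To find σ⁻¹, swap domain and range:
σ(1) = 2 → σ⁻¹(2) = 1
σ(2) = 1 → σ⁻¹(1) = 2
σ(3) = 4 → σ⁻¹(4) = 3
σ(4) = 6 → σ⁻¹(6) = 4
σ(5) = 3 → σ⁻¹(3) = 5
σ(6) = 5 → σ⁻¹(5) = 6
σ(7) = 7 → σ⁻¹(7) = 7

σ⁻¹ = [2 1 5 3 6 4 7]


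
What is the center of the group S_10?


Z(G) = {g ∈ G | gx = xg for all x ∈ G}
S_n is non-abelian for n ≥ 3; Z(S_10) is trivial

Z(S_10) = {e}


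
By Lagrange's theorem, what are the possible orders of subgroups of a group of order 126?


Lagrange's theorem: |H| divides |G|
|G| = 126
Divisors of 126: 1, 2, 3, 6, 7, 9, 14, 18, 21, 42, 63, 126

Possible subgroup orders: {1, 2, 3, 6, 7, 9, 14, 18, 21, 42, 63, 126}


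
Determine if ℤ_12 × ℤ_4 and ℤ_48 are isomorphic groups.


Comparing ℤ_12 × ℤ_4 and ℤ_48:
gcd(12,4) = 4 ≠ 1. Max element order in ℤ_12×ℤ_4 is lcm(12,4) = 12 < 48, so it has no element of order 48

No, ℤ_12 × ℤ_4 ≇ ℤ_48


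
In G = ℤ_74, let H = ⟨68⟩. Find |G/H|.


|⟨68⟩| = n / gcd(68, 74) = 74 / 2 = 37
H is normal (ℤ_74 is abelian).
|G/H| = |G| / |H| = 74 / 37 = 2

|G/H| = 2


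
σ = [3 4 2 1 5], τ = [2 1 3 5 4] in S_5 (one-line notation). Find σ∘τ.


σ∘τ: apply τ first, then σ
1 →τ 2 →σ 4
2 →τ 1 →σ 3
3 →τ 3 →σ 2
4 →τ 5 →σ 5
5 →τ 4 →σ 1

σ∘τ = [4 3 2 5 1]


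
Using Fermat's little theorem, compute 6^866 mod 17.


Fermat's little theorem: if p is prime and gcd(a,p)=1, then a^(p-1) ≡ 1 (mod p)
p = 17 is prime, gcd(6,17) = 1
Reduce exponent: 866 mod 16 = 2
So 6^866 ≡ 6^2 (mod 17)
6^2 mod 17 = 2

6^866 ≡ 2 (mod 17)


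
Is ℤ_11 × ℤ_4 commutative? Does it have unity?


Direct product ring; commutative with unity (1,1); but (1,0)·(0,1) = (0,0) gives zero divisors, so not an integral domain
Commutative: Yes
Integral domain: No
Has unity: Yes

ℤ_11 × ℤ_4: Commutative=Yes, Unity=Yes


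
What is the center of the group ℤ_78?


Z(G) = {g ∈ G | gx = xg for all x ∈ G}
ℤ_78 is abelian, so Z(G) = G

Z(ℤ_78) = ℤ_78


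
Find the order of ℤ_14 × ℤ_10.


|A × B| = |A| · |B|
|ℤ_14 × ℤ_10| = 14 × 10 = 140

|ℤ_14 × ℤ_10| = 140


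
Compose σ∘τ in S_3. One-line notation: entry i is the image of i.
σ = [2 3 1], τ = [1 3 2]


σ∘τ: apply τ first, then σ
1 →τ 1 →σ 2
2 →τ 3 →σ 1
3 →τ 2 →σ 3

σ∘τ = [2 1 3]


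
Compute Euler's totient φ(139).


Factor n: 139 = 139
φ(n) = n · ∏(1 - 1/p) over distinct primes p | n
φ(139) = 139 · (1 - 1/139) = 138

φ(139) = 138


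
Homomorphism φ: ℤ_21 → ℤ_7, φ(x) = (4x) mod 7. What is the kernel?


Kernel = preimage of identity
ker(φ) = {x ∈ ℤ_21 : 4x ≡ 0 (mod 7)}. Since 7 | 21, φ is well-defined. The kernel is the cyclic subgroup ⟨7⟩ of ℤ_21 (order 3), i.e. {0, 7, 14}

ker(φ) = {0, 7, 14}


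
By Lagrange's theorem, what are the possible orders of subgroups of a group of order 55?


Lagrange's theorem: |H| divides |G|
|G| = 55
Divisors of 55: 1, 5, 11, 55

Possible subgroup orders: {1, 5, 11, 55}


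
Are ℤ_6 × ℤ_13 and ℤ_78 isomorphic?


Comparing ℤ_6 × ℤ_13 and ℤ_78:
gcd(6,13) = 1, so ℤ_6 × ℤ_13 ≅ ℤ_78 (CRT)

Yes, ℤ_6 × ℤ_13 ≅ ℤ_78


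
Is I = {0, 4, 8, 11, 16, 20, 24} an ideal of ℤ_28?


Check ideal conditions for I = {0, 4, 8, 11, 16, 20, 24} in ℤ_28:
(1) I is an additive subgroup? No
(2) For r ∈ ℤ_28 and a ∈ I: r·a ∈ I? No  [counterexample: r=2, a=11, r·a mod 28 = 22 ∉ I]

No, I is not an ideal of ℤ_28


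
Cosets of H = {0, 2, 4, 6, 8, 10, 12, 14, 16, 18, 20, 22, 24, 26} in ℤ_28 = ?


H = {0, 2, 4, 6, 8, 10, 12, 14, 16, 18, 20, 22, 24, 26}, |H| = 14
Number of cosets = |G|/|H| = 28/14 = 2
0 + H = {0, 2, 4, 6, 8, 10, 12, 14, 16, 18, 20, 22, 24, 26}
1 + H = {1, 3, 5, 7, 9, 11, 13, 15, 17, 19, 21, 23, 25, 27}

Cosets: 0+H={0,2,4,6,8,10,12,14,16,18,20,22,24,26}; 1+H={1,3,5,7,9,11,13,15,17,19,21,23,25,27}


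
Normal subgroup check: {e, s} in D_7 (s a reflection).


H = {e, s} in D_7 (s a reflection)
r·s·r⁻¹ = sr⁻² ≠ s for n ≥ 3, so {e, s} is not closed under conjugation

No, not a normal subgroup


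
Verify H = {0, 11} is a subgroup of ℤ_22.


Subgroup test for H = {0, 11} in (ℤ_22, +):
(1) 0 ∈ H? Yes
(2) Closure: for all a,b ∈ H, (a+b) mod 22 ∈ H? Yes
(3) Inverses: for all a ∈ H, -a mod 22 ∈ H? Yes

Yes, H is a subgroup of ℤ_22


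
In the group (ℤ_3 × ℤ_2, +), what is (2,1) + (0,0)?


Operation: componentwise addition mod (3, 2)
(2,1) + (0,0) = ((a₁+b₁) mod 3, (a₂+b₂) mod 2) with a = (2,1), b = (0,0)

(2,1) + (0,0) = (2,1)


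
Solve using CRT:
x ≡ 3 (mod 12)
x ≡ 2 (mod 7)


m₁ = 12, m₂ = 7, gcd = 1, so CRT applies. M = m₁·m₂ = 84
Let M₁ = M/m₁ = 7, M₂ = M/m₂ = 12
Find y₁ ≡ M₁⁻¹ (mod m₁): 7⁻¹ ≡ 7 (mod 12)
Find y₂ ≡ M₂⁻¹ (mod m₂): 12⁻¹ ≡ 3 (mod 7)
x = a₁·M₁·y₁ + a₂·M₂·y₂ = 3·7·7 + 2·12·3 = 219
Reduce mod 84: x ≡ 51
Check: 51 mod 12 = 3 ✓, 51 mod 7 = 2 ✓

x ≡ 51 (mod 84)


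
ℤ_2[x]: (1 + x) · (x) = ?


Expand and collect like terms; reduce coefficients mod 2:
x^0: 1·0 = 0 ≡ 0 (mod 2)
x^1: 1·1 + 1·0 = 1 ≡ 1 (mod 2)
x^2: 1·1 = 1 ≡ 1 (mod 2)
Result: x + x^2

f · g = x + x^2


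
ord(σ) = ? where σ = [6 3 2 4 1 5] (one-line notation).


Cycle decomposition: (1 6 5) (2 3)
Cycle lengths: 3, 2
Order = lcm(3, 2) = 6

ord(σ) = 6


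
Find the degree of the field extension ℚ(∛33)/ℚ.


∛33 has minimal polynomial x³ - 33 (irreducible over ℚ since 33 is not a perfect cube)

[ℚ(∛33)/ℚ] = 3


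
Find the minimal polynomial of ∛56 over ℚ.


∛56 satisfies x³ - 56 = 0, irreducible over ℚ (no rational root; 56 is not a perfect cube)

Minimal polynomial: x³ - 56


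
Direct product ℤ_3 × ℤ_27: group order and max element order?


|ℤ_3 × ℤ_27| = 3 × 27 = 81
Max element order = lcm(3,27) = 27
Cyclic? No (gcd=3)

|ℤ_3×ℤ_27| = 81, max element order = 27


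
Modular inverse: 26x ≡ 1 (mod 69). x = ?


Use the extended Euclidean algorithm to write 1 = 26·s + 69·t; then s mod 69 is the inverse.
Euclidean algorithm:
  26 = 0·69 + 26
  69 = 2·26 + 17
  26 = 1·17 + 9
  17 = 1·9 + 8
  9 = 1·8 + 1
  8 = 8·1 + 0
gcd(26,69) = 1
Back-substitution gives: 26·(8) + 69·(-3) = 1
So 26⁻¹ ≡ 8 ≡ 8 (mod 69)
Check: 26 × 8 = 208 ≡ 1 (mod 69) ✓

26⁻¹ ≡ 8 (mod 69)


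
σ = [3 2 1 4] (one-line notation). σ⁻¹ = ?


To find σ⁻¹, swap domain and range:
σ(1) = 3 → σ⁻¹(3) = 1
σ(2) = 2 → σ⁻¹(2) = 2
σ(3) = 1 → σ⁻¹(1) = 3
σ(4) = 4 → σ⁻¹(4) = 4

σ⁻¹ = [3 2 1 4]


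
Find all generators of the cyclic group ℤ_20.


g generates ℤ_n iff gcd(g,n) = 1
Prime factors of 20: 2, 5
Generators are g ∈ {1,...,19} not divisible by any of these primes.
Generators: {1, 3, 7, 9, 11, 13, 17, 19}
Number of generators = φ(20) = 8

Generators of ℤ_20 = {1, 3, 7, 9, 11, 13, 17, 19}


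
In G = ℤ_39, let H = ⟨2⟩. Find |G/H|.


|⟨2⟩| = n / gcd(2, 39) = 39 / 1 = 39
H is normal (ℤ_39 is abelian).
|G/H| = |G| / |H| = 39 / 39 = 1

|G/H| = 1


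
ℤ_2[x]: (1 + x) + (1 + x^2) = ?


Add coefficients mod 2:
x^0: 1 + 1 = 0 (mod 2)
x^1: 1 + 0 = 1 (mod 2)
x^2: 0 + 1 = 1 (mod 2)
Result: x + x^2

f + g = x + x^2


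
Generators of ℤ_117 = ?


g generates ℤ_n iff gcd(g,n) = 1
Prime factors of 117: 3, 13
Generators are g ∈ {1,...,116} not divisible by any of these primes.
Generators: {1, 2, 4, 5, 7, 8, 10, 11, 14, 16, 17, 19, 20, 22, 23, 25, 28, 29, 31, 32, 34, 35, 37, 38, 40, 41, 43, 44, 46, 47, 49, 50, 53, 55, 56, 58, 59, 61, 62, 64, 67, 68, 70, 71, 73, 74, 76, 77, 79, 80, 82, 83, 85, 86, 88, 89, 92, 94, 95, 97, 98, 100, 101, 103, 106, 107, 109, 110, 112, 113, 115, 116}
Number of generators = φ(117) = 72

Generators of ℤ_117 = {1, 2, 4, 5, 7, 8, 10, 11, 14, 16, 17, 19, 20, 22, 23, 25, 28, 29, 31, 32, 34, 35, 37, 38, 40, 41, 43, 44, 46, 47, 49, 50, 53, 55, 56, 58, 59, 61, 62, 64, 67, 68, 70, 71, 73, 74, 76, 77, 79, 80, 82, 83, 85, 86, 88, 89, 92, 94, 95, 97, 98, 100, 101, 103, 106, 107, 109, 110, 112, 113, 115, 116}


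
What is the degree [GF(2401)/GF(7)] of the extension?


GF(2401) = GF(7^4), so the extension degree is 4

[GF(2401)/GF(7)] = 4


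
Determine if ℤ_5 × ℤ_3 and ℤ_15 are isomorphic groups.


Comparing ℤ_5 × ℤ_3 and ℤ_15:
gcd(5,3) = 1, so ℤ_5 × ℤ_3 ≅ ℤ_15 (CRT)

Yes, ℤ_5 × ℤ_3 ≅ ℤ_15


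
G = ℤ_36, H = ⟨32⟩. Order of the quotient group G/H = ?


|⟨32⟩| = n / gcd(32, 36) = 36 / 4 = 9
H is normal (ℤ_36 is abelian).
|G/H| = |G| / |H| = 36 / 9 = 4

|G/H| = 4


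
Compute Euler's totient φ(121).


Factor n: 121 = 11^2
φ(n) = n · ∏(1 - 1/p) over distinct primes p | n
φ(121) = 121 · (1 - 1/11) = 110

φ(121) = 110


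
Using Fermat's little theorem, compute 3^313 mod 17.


Fermat's little theorem: if p is prime and gcd(a,p)=1, then a^(p-1) ≡ 1 (mod p)
p = 17 is prime, gcd(3,17) = 1
Reduce exponent: 313 mod 16 = 9
So 3^313 ≡ 3^9 (mod 17)
3^9 mod 17 = 14

3^313 ≡ 14 (mod 17)


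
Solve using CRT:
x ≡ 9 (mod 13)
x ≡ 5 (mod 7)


m₁ = 13, m₂ = 7, gcd = 1, so CRT applies. M = m₁·m₂ = 91
Let M₁ = M/m₁ = 7, M₂ = M/m₂ = 13
Find y₁ ≡ M₁⁻¹ (mod m₁): 7⁻¹ ≡ 2 (mod 13)
Find y₂ ≡ M₂⁻¹ (mod m₂): 13⁻¹ ≡ 6 (mod 7)
x = a₁·M₁·y₁ + a₂·M₂·y₂ = 9·7·2 + 5·13·6 = 516
Reduce mod 91: x ≡ 61
Check: 61 mod 13 = 9 ✓, 61 mod 7 = 5 ✓

x ≡ 61 (mod 91)


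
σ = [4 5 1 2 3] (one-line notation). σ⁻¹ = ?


To find σ⁻¹, swap domain and range:
σ(1) = 4 → σ⁻¹(4) = 1
σ(2) = 5 → σ⁻¹(5) = 2
σ(3) = 1 → σ⁻¹(1) = 3
σ(4) = 2 → σ⁻¹(2) = 4
σ(5) = 3 → σ⁻¹(3) = 5

σ⁻¹ = [3 4 5 1 2]


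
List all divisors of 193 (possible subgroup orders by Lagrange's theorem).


Lagrange's theorem: |H| divides |G|
|G| = 193
Divisors of 193: 1, 193

Possible subgroup orders: {1, 193}


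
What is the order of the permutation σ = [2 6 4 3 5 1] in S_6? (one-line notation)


Cycle decomposition: (1 2 6) (3 4)
Cycle lengths: 3, 2
Order = lcm(3, 2) = 6

ord(σ) = 6


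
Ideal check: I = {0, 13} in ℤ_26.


Check ideal conditions for I = {0, 13} in ℤ_26:
(1) I is an additive subgroup? Yes
(2) For r ∈ ℤ_26 and a ∈ I: r·a ∈ I? Yes

Yes, I is an ideal of ℤ_26


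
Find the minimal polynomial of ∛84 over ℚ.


∛84 satisfies x³ - 84 = 0, irreducible over ℚ (no rational root; 84 is not a perfect cube)

Minimal polynomial: x³ - 84


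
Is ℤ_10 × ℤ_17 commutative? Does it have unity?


Direct product ring; commutative with unity (1,1); but (1,0)·(0,1) = (0,0) gives zero divisors, so not an integral domain
Commutative: Yes
Integral domain: No
Has unity: Yes

ℤ_10 × ℤ_17: Commutative=Yes, Unity=Yes


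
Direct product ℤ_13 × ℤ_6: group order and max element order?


|ℤ_13 × ℤ_6| = 13 × 6 = 78
Max element order = lcm(13,6) = 78
Cyclic? Yes (gcd=1)

|ℤ_13×ℤ_6| = 78, max element order = 78


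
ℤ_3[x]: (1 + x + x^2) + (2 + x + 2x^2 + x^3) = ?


Add coefficients mod 3:
x^0: 1 + 2 = 0 (mod 3)
x^1: 1 + 1 = 2 (mod 3)
x^2: 1 + 2 = 0 (mod 3)
x^3: 0 + 1 = 1 (mod 3)
Result: 2x + x^3

f + g = 2x + x^3


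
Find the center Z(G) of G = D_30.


Z(G) = {g ∈ G | gx = xg for all x ∈ G}
For even n, Z(D_n) = {e, r^(n/2)}: the 180° rotation r^15 commutes with every reflection and rotation

Z(D_30) = {e, r^15}


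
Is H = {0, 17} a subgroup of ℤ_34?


Subgroup test for H = {0, 17} in (ℤ_34, +):
(1) 0 ∈ H? Yes
(2) Closure: for all a,b ∈ H, (a+b) mod 34 ∈ H? Yes
(3) Inverses: for all a ∈ H, -a mod 34 ∈ H? Yes

Yes, H is a subgroup of ℤ_34


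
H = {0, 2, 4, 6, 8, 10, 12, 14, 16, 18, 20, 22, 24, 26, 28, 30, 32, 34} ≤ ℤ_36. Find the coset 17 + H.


17 + H = {17 + h (mod 36) : h ∈ H}
17+0=17, 17+2=19, 17+4=21, 17+6=23, 17+8=25, 17+10=27, 17+12=29, 17+14=31, 17+16=33, 17+18=35, 17+20=1, 17+22=3, 17+24=5, 17+26=7, 17+28=9, 17+30=11, 17+32=13, 17+34=15
17 + H = {1, 3, 5, 7, 9, 11, 13, 15, 17, 19, 21, 23, 25, 27, 29, 31, 33, 35} = 1 + H

17 + H = {1, 3, 5, 7, 9, 11, 13, 15, 17, 19, 21, 23, 25, 27, 29, 31, 33, 35}


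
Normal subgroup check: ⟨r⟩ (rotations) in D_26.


H = ⟨r⟩ (rotations) in D_26
The rotation subgroup ⟨r⟩ has index 2 in D_26, so it is normal

Yes, normal subgroup


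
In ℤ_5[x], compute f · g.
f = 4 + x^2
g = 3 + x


Expand and collect like terms; reduce coefficients mod 5:
x^0: 4·3 = 12 ≡ 2 (mod 5)
x^1: 4·1 + 0·3 = 4 ≡ 4 (mod 5)
x^2: 0·1 + 1·3 = 3 ≡ 3 (mod 5)
x^3: 1·1 = 1 ≡ 1 (mod 5)
Result: 2 + 4x + 3x^2 + x^3

f · g = 2 + 4x + 3x^2 + x^3


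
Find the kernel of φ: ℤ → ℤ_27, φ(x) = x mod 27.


Kernel = preimage of identity
ker(φ) = {x ∈ ℤ : x ≡ 0 (mod 27)} = 27ℤ = {0, ±27, ±54, ...}

ker(φ) = 27ℤ


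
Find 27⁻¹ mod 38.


Use the extended Euclidean algorithm to write 1 = 27·s + 38·t; then s mod 38 is the inverse.
Euclidean algorithm:
  27 = 0·38 + 27
  38 = 1·27 + 11
  27 = 2·11 + 5
  11 = 2·5 + 1
  5 = 5·1 + 0
gcd(27,38) = 1
Back-substitution gives: 27·(-7) + 38·(5) = 1
So 27⁻¹ ≡ -7 ≡ 31 (mod 38)
Check: 27 × 31 = 837 ≡ 1 (mod 38) ✓

27⁻¹ ≡ 31 (mod 38)


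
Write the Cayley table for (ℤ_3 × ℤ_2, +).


Elements: {(0,0), (0,1), (1,0), (1,1), (2,0), (2,1)}
Operation: componentwise addition mod (3, 2)
Entry (a, b) = ((a₁+b₁) mod 3, (a₂+b₂) mod 2)

Cayley table:
      | (0,0) | (0,1) | (1,0) | (1,1) | (2,0) | (2,1)
(0,0) | (0,0) | (0,1) | (1,0) | (1,1) | (2,0) | (2,1)
(0,1) | (0,1) | (0,0) | (1,1) | (1,0) | (2,1) | (2,0)
(1,0) | (1,0) | (1,1) | (2,0) | (2,1) | (0,0) | (0,1)
(1,1) | (1,1) | (1,0) | (2,1) | (2,0) | (0,1) | (0,0)
(2,0) | (2,0) | (2,1) | (0,0) | (0,1) | (1,0) | (1,1)
(2,1) | (2,1) | (2,0) | (0,1) | (0,0) | (1,1) | (1,0)


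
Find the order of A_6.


|A_n| = n!/2 (even permutations)
|A_6| = 6!/2 = 720/2 = 360

|A_6| = 360


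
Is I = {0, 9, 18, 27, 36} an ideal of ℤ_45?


Check ideal conditions for I = {0, 9, 18, 27, 36} in ℤ_45:
(1) I is an additive subgroup? Yes
(2) For r ∈ ℤ_45 and a ∈ I: r·a ∈ I? Yes

Yes, I is an ideal of ℤ_45


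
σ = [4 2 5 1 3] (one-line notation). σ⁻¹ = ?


To find σ⁻¹, swap domain and range:
σ(1) = 4 → σ⁻¹(4) = 1
σ(2) = 2 → σ⁻¹(2) = 2
σ(3) = 5 → σ⁻¹(5) = 3
σ(4) = 1 → σ⁻¹(1) = 4
σ(5) = 3 → σ⁻¹(3) = 5

σ⁻¹ = [4 2 5 1 3]


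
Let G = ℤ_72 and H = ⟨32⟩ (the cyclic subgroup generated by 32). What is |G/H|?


|⟨32⟩| = n / gcd(32, 72) = 72 / 8 = 9
H is normal (ℤ_72 is abelian).
|G/H| = |G| / |H| = 72 / 9 = 8

|G/H| = 8


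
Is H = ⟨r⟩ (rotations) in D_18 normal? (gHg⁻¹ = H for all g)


H = ⟨r⟩ (rotations) in D_18
The rotation subgroup ⟨r⟩ has index 2 in D_18, so it is normal

Yes, normal subgroup


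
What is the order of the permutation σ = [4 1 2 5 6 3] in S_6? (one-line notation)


Cycle decomposition: (1 4 5 6 3 2)
Cycle lengths: 6
Order = lcm(6) = 6

ord(σ) = 6


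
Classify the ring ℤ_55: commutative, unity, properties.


ℤ_55 is a commutative ring with unity 1; 55 = 5×11 is composite, so 5·11 ≡ 0 gives zero divisors (not an integral domain)
Commutative: Yes
Integral domain: No
Has unity: Yes

ℤ_55: Commutative=Yes, Unity=Yes


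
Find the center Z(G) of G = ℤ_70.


Z(G) = {g ∈ G | gx = xg for all x ∈ G}
ℤ_70 is abelian, so Z(G) = G

Z(ℤ_70) = ℤ_70


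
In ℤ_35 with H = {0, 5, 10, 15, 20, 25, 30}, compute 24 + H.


24 + H = {24 + h (mod 35) : h ∈ H}
24+0=24, 24+5=29, 24+10=34, 24+15=4, 24+20=9, 24+25=14, 24+30=19
24 + H = {4, 9, 14, 19, 24, 29, 34} = 4 + H

24 + H = {4, 9, 14, 19, 24, 29, 34}


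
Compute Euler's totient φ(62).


Factor n: 62 = 2 × 31
φ(n) = n · ∏(1 - 1/p) over distinct primes p | n
φ(62) = 62 · (1 - 1/2) · (1 - 1/31) = 30

φ(62) = 30


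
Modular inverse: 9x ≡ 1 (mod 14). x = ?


Use the extended Euclidean algorithm to write 1 = 9·s + 14·t; then s mod 14 is the inverse.
Euclidean algorithm:
  9 = 0·14 + 9
  14 = 1·9 + 5
  9 = 1·5 + 4
  5 = 1·4 + 1
  4 = 4·1 + 0
gcd(9,14) = 1
Back-substitution gives: 9·(-3) + 14·(2) = 1
So 9⁻¹ ≡ -3 ≡ 11 (mod 14)
Check: 9 × 11 = 99 ≡ 1 (mod 14) ✓

9⁻¹ ≡ 11 (mod 14)


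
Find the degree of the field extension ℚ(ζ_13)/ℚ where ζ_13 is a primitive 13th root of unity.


[ℚ(ζ_n):ℚ] = deg Φ_n(x) = φ(n). Here φ(13) = 12

[ℚ(ζ_13)/ℚ where ζ_13 is a primitive 13th root of unity] = 12


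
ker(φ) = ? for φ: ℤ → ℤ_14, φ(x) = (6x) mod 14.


Kernel = preimage of identity
ker(φ) = {x ∈ ℤ : 6x ≡ 0 (mod 14)}. gcd(6,14) = 2, so 6x ≡ 0 (mod 14) ⟺ x ≡ 0 (mod 14/2 = 7). Hence ker(φ) = 7ℤ

ker(φ) = 7ℤ


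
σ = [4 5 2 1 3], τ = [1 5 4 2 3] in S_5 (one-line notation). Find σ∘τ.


σ∘τ: apply τ first, then σ
1 →τ 1 →σ 4
2 →τ 5 →σ 3
3 →τ 4 →σ 1
4 →τ 2 →σ 5
5 →τ 3 →σ 2

σ∘τ = [4 3 1 5 2]


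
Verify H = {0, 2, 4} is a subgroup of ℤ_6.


Subgroup test for H = {0, 2, 4} in (ℤ_6, +):
(1) 0 ∈ H? Yes
(2) Closure: for all a,b ∈ H, (a+b) mod 6 ∈ H? Yes
(3) Inverses: for all a ∈ H, -a mod 6 ∈ H? Yes

Yes, H is a subgroup of ℤ_6


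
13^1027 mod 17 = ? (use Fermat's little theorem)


Fermat's little theorem: if p is prime and gcd(a,p)=1, then a^(p-1) ≡ 1 (mod p)
p = 17 is prime, gcd(13,17) = 1
Reduce exponent: 1027 mod 16 = 3
So 13^1027 ≡ 13^3 (mod 17)
13^3 mod 17 = 4

13^1027 ≡ 4 (mod 17)


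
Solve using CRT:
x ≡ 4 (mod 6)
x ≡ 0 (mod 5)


m₁ = 6, m₂ = 5, gcd = 1, so CRT applies. M = m₁·m₂ = 30
Let M₁ = M/m₁ = 5, M₂ = M/m₂ = 6
Find y₁ ≡ M₁⁻¹ (mod m₁): 5⁻¹ ≡ 5 (mod 6)
Find y₂ ≡ M₂⁻¹ (mod m₂): 6⁻¹ ≡ 1 (mod 5)
x = a₁·M₁·y₁ + a₂·M₂·y₂ = 4·5·5 + 0·6·1 = 100
Reduce mod 30: x ≡ 10
Check: 10 mod 6 = 4 ✓, 10 mod 5 = 0 ✓

x ≡ 10 (mod 30)


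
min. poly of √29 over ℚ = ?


√29 satisfies x² - 29 = 0, irreducible over ℚ since 29 is squarefree

Minimal polynomial: x² - 29


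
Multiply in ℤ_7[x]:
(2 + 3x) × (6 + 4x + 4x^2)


Expand and collect like terms; reduce coefficients mod 7:
x^0: 2·6 = 12 ≡ 5 (mod 7)
x^1: 2·4 + 3·6 = 26 ≡ 5 (mod 7)
x^2: 2·4 + 3·4 = 20 ≡ 6 (mod 7)
x^3: 3·4 = 12 ≡ 5 (mod 7)
Result: 5 + 5x + 6x^2 + 5x^3

f · g = 5 + 5x + 6x^2 + 5x^3


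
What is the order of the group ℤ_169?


ℤ_n has n elements.

|ℤ_169| = 169


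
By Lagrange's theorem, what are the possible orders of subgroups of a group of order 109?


Lagrange's theorem: |H| divides |G|
|G| = 109
Divisors of 109: 1, 109

Possible subgroup orders: {1, 109}


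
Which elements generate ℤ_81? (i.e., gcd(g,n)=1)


g generates ℤ_n iff gcd(g,n) = 1
Prime factors of 81: 3
Generators are g ∈ {1,...,80} not divisible by any of these primes.
Generators: {1, 2, 4, 5, 7, 8, 10, 11, 13, 14, 16, 17, 19, 20, 22, 23, 25, 26, 28, 29, 31, 32, 34, 35, 37, 38, 40, 41, 43, 44, 46, 47, 49, 50, 52, 53, 55, 56, 58, 59, 61, 62, 64, 65, 67, 68, 70, 71, 73, 74, 76, 77, 79, 80}
Number of generators = φ(81) = 54

Generators of ℤ_81 = {1, 2, 4, 5, 7, 8, 10, 11, 13, 14, 16, 17, 19, 20, 22, 23, 25, 26, 28, 29, 31, 32, 34, 35, 37, 38, 40, 41, 43, 44, 46, 47, 49, 50, 52, 53, 55, 56, 58, 59, 61, 62, 64, 65, 67, 68, 70, 71, 73, 74, 76, 77, 79, 80}


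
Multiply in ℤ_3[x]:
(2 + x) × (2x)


Expand and collect like terms; reduce coefficients mod 3:
x^0: 2·0 = 0 ≡ 0 (mod 3)
x^1: 2·2 + 1·0 = 4 ≡ 1 (mod 3)
x^2: 1·2 = 2 ≡ 2 (mod 3)
Result: x + 2x^2

f · g = x + 2x^2


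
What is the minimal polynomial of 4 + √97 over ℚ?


Let α = 4 + √97. Then α - 4 = √97, so (α - 4)² = 97, giving α² - 8α - 81 = 0. Degree 2 and α ∉ ℚ, so this is the minimal polynomial.

Minimal polynomial: x² - 8x - 81


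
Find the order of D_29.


|D_n| = 2n (n rotations and n reflections)
|D_29| = 2×29 = 58

|D_29| = 58


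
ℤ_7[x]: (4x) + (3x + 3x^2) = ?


Add coefficients mod 7:
x^0: 0 + 0 = 0 (mod 7)
x^1: 4 + 3 = 0 (mod 7)
x^2: 0 + 3 = 3 (mod 7)
Result: 3x^2

f + g = 3x^2


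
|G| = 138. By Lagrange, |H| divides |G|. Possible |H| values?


Lagrange's theorem: |H| divides |G|
|G| = 138
Divisors of 138: 1, 2, 3, 6, 23, 46, 69, 138

Possible subgroup orders: {1, 2, 3, 6, 23, 46, 69, 138}


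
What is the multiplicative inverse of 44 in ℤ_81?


Use the extended Euclidean algorithm to write 1 = 44·s + 81·t; then s mod 81 is the inverse.
Euclidean algorithm:
  44 = 0·81 + 44
  81 = 1·44 + 37
  44 = 1·37 + 7
  37 = 5·7 + 2
  7 = 3·2 + 1
  2 = 2·1 + 0
gcd(44,81) = 1
Back-substitution gives: 44·(35) + 81·(-19) = 1
So 44⁻¹ ≡ 35 ≡ 35 (mod 81)
Check: 44 × 35 = 1540 ≡ 1 (mod 81) ✓

44⁻¹ ≡ 35 (mod 81)


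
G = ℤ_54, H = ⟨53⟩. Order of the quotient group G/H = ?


|⟨53⟩| = n / gcd(53, 54) = 54 / 1 = 54
H is normal (ℤ_54 is abelian).
|G/H| = |G| / |H| = 54 / 54 = 1

|G/H| = 1


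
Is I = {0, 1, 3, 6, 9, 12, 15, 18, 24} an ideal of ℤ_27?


Check ideal conditions for I = {0, 1, 3, 6, 9, 12, 15, 18, 24} in ℤ_27:
(1) I is an additive subgroup? No
(2) For r ∈ ℤ_27 and a ∈ I: r·a ∈ I? No  [counterexample: r=2, a=1, r·a mod 27 = 2 ∉ I]

No, I is not an ideal of ℤ_27


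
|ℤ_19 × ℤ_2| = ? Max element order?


|ℤ_19 × ℤ_2| = 19 × 2 = 38
Max element order = lcm(19,2) = 38
Cyclic? Yes (gcd=1)

|ℤ_19×ℤ_2| = 38, max element order = 38


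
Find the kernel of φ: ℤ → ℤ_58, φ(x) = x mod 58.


Kernel = preimage of identity
ker(φ) = {x ∈ ℤ : x ≡ 0 (mod 58)} = 58ℤ = {0, ±58, ±116, ...}

ker(φ) = 58ℤ


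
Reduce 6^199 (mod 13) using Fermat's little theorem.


Fermat's little theorem: if p is prime and gcd(a,p)=1, then a^(p-1) ≡ 1 (mod p)
p = 13 is prime, gcd(6,13) = 1
Reduce exponent: 199 mod 12 = 7
So 6^199 ≡ 6^7 (mod 13)
6^7 mod 13 = 7

6^199 ≡ 7 (mod 13)


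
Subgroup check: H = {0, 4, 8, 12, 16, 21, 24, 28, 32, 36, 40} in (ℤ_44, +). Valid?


Subgroup test for H = {0, 4, 8, 12, 16, 21, 24, 28, 32, 36, 40} in (ℤ_44, +):
(1) 0 ∈ H? Yes
(2) Closure: for all a,b ∈ H, (a+b) mod 44 ∈ H? No  [counterexample: 4 + 16 = 20 ∉ H]
(3) Inverses: for all a ∈ H, -a mod 44 ∈ H? No

No, H is not a subgroup of ℤ_44


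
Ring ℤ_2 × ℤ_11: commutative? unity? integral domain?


Direct product ring; commutative with unity (1,1); but (1,0)·(0,1) = (0,0) gives zero divisors, so not an integral domain
Commutative: Yes
Integral domain: No
Has unity: Yes

ℤ_2 × ℤ_11: Commutative=Yes, Unity=Yes


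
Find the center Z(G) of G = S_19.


Z(G) = {g ∈ G | gx = xg for all x ∈ G}
S_n is non-abelian for n ≥ 3; Z(S_19) is trivial

Z(S_19) = {e}


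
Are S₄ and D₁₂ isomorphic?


Comparing S₄ and D₁₂:
S₄ has trivial center; D₁₂ has center {e, r⁶}

No, S₄ ≇ D₁₂


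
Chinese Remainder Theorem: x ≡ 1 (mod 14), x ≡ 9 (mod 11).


m₁ = 14, m₂ = 11, gcd = 1, so CRT applies. M = m₁·m₂ = 154
Let M₁ = M/m₁ = 11, M₂ = M/m₂ = 14
Find y₁ ≡ M₁⁻¹ (mod m₁): 11⁻¹ ≡ 9 (mod 14)
Find y₂ ≡ M₂⁻¹ (mod m₂): 14⁻¹ ≡ 4 (mod 11)
x = a₁·M₁·y₁ + a₂·M₂·y₂ = 1·11·9 + 9·14·4 = 603
Reduce mod 154: x ≡ 141
Check: 141 mod 14 = 1 ✓, 141 mod 11 = 9 ✓

x ≡ 141 (mod 154)


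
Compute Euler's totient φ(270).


Factor n: 270 = 2 × 3^3 × 5
φ(n) = n · ∏(1 - 1/p) over distinct primes p | n
φ(270) = 270 · (1 - 1/2) · (1 - 1/3) · (1 - 1/5) = 72

φ(270) = 72


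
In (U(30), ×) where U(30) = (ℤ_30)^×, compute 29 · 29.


Operation: multiplication mod 30
29 · 29 = (a × b) mod 30 with a = 29, b = 29

29 · 29 = 1


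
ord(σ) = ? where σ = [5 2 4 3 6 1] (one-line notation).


Cycle decomposition: (1 5 6) (3 4)
Cycle lengths: 3, 2
Order = lcm(3, 2) = 6

ord(σ) = 6


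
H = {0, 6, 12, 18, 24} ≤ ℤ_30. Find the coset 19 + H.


19 + H = {19 + h (mod 30) : h ∈ H}
19+0=19, 19+6=25, 19+12=1, 19+18=7, 19+24=13
19 + H = {1, 7, 13, 19, 25} = 1 + H

19 + H = {1, 7, 13, 19, 25}


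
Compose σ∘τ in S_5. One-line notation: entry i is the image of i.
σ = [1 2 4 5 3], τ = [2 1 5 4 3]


σ∘τ: apply τ first, then σ
1 →τ 2 →σ 2
2 →τ 1 →σ 1
3 →τ 5 →σ 3
4 →τ 4 →σ 5
5 →τ 3 →σ 4

σ∘τ = [2 1 3 5 4]


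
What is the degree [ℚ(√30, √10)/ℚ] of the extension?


[ℚ(√30,√10):ℚ] = [ℚ(√30,√10):ℚ(√30)]·[ℚ(√30):ℚ] = 2·2 = 4

[ℚ(√30, √10)/ℚ] = 4


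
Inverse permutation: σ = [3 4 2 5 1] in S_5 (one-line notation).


To find σ⁻¹, swap domain and range:
σ(1) = 3 → σ⁻¹(3) = 1
σ(2) = 4 → σ⁻¹(4) = 2
σ(3) = 2 → σ⁻¹(2) = 3
σ(4) = 5 → σ⁻¹(5) = 4
σ(5) = 1 → σ⁻¹(1) = 5

σ⁻¹ = [5 3 1 2 4]


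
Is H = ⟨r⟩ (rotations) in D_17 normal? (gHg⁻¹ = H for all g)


H = ⟨r⟩ (rotations) in D_17
The rotation subgroup ⟨r⟩ has index 2 in D_17, so it is normal

Yes, normal subgroup


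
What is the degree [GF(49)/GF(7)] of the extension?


GF(49) = GF(7^2), so the extension degree is 2

[GF(49)/GF(7)] = 2


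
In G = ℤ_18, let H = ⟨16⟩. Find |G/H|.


|⟨16⟩| = n / gcd(16, 18) = 18 / 2 = 9
H is normal (ℤ_18 is abelian).
|G/H| = |G| / |H| = 18 / 9 = 2

|G/H| = 2


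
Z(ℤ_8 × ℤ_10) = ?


Z(G) = {g ∈ G | gx = xg for all x ∈ G}
Direct product of abelian groups is abelian, so Z(G) = G

Z(ℤ_8 × ℤ_10) = ℤ_8 × ℤ_10


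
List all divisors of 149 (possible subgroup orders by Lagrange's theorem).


Lagrange's theorem: |H| divides |G|
|G| = 149
Divisors of 149: 1, 149

Possible subgroup orders: {1, 149}


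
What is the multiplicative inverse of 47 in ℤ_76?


Use the extended Euclidean algorithm to write 1 = 47·s + 76·t; then s mod 76 is the inverse.
Euclidean algorithm:
  47 = 0·76 + 47
  76 = 1·47 + 29
  47 = 1·29 + 18
  29 = 1·18 + 11
  18 = 1·11 + 7
  11 = 1·7 + 4
  7 = 1·4 + 3
  4 = 1·3 + 1
  3 = 3·1 + 0
gcd(47,76) = 1
Back-substitution gives: 47·(-21) + 76·(13) = 1
So 47⁻¹ ≡ -21 ≡ 55 (mod 76)
Check: 47 × 55 = 2585 ≡ 1 (mod 76) ✓

47⁻¹ ≡ 55 (mod 76)


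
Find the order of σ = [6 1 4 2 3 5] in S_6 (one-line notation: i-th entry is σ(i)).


Cycle decomposition: (1 6 5 3 4 2)
Cycle lengths: 6
Order = lcm(6) = 6

ord(σ) = 6


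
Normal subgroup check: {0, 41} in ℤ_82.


H = {0, 41} in ℤ_82
ℤ_82 is abelian; every subgroup of an abelian group is normal

Yes, normal subgroup


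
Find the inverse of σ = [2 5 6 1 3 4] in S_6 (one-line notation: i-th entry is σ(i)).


To find σ⁻¹, swap domain and range:
σ(1) = 2 → σ⁻¹(2) = 1
σ(2) = 5 → σ⁻¹(5) = 2
σ(3) = 6 → σ⁻¹(6) = 3
σ(4) = 1 → σ⁻¹(1) = 4
σ(5) = 3 → σ⁻¹(3) = 5
σ(6) = 4 → σ⁻¹(4) = 6

σ⁻¹ = [4 1 5 6 2 3]


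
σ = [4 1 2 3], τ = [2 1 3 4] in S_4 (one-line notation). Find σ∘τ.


σ∘τ: apply τ first, then σ
1 →τ 2 →σ 1
2 →τ 1 →σ 4
3 →τ 3 →σ 2
4 →τ 4 →σ 3

σ∘τ = [1 4 2 3]


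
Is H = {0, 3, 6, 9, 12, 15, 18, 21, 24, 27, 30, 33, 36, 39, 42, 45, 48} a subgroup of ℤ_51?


Subgroup test for H = {0, 3, 6, 9, 12, 15, 18, 21, 24, 27, 30, 33, 36, 39, 42, 45, 48} in (ℤ_51, +):
(1) 0 ∈ H? Yes
(2) Closure: for all a,b ∈ H, (a+b) mod 51 ∈ H? Yes
(3) Inverses: for all a ∈ H, -a mod 51 ∈ H? Yes

Yes, H is a subgroup of ℤ_51


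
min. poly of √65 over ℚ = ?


√65 satisfies x² - 65 = 0, irreducible over ℚ since 65 is squarefree

Minimal polynomial: x² - 65


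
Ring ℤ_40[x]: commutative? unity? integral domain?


ℤ_40 has zero divisors (2·20 ≡ 0), and these lift to constant zero divisors in ℤ_40[x]; so not an integral domain
Commutative: Yes
Integral domain: No
Has unity: Yes

ℤ_40[x]: Commutative=Yes, Unity=Yes


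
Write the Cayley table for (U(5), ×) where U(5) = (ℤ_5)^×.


Elements: {1, 2, 3, 4}
Operation: multiplication mod 5
Entry (a, b) = (a × b) mod 5

Cayley table:
  | 1 | 2 | 3 | 4
1 | 1 | 2 | 3 | 4
2 | 2 | 4 | 1 | 3
3 | 3 | 1 | 4 | 2
4 | 4 | 3 | 2 | 1


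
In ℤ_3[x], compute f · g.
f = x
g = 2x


Expand and collect like terms; reduce coefficients mod 3:
x^0: 0·0 = 0 ≡ 0 (mod 3)
x^1: 0·2 + 1·0 = 0 ≡ 0 (mod 3)
x^2: 1·2 = 2 ≡ 2 (mod 3)
Result: 2x^2

f · g = 2x^2


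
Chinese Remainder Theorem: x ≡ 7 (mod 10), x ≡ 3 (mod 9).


m₁ = 10, m₂ = 9, gcd = 1, so CRT applies. M = m₁·m₂ = 90
Let M₁ = M/m₁ = 9, M₂ = M/m₂ = 10
Find y₁ ≡ M₁⁻¹ (mod m₁): 9⁻¹ ≡ 9 (mod 10)
Find y₂ ≡ M₂⁻¹ (mod m₂): 10⁻¹ ≡ 1 (mod 9)
x = a₁·M₁·y₁ + a₂·M₂·y₂ = 7·9·9 + 3·10·1 = 597
Reduce mod 90: x ≡ 57
Check: 57 mod 10 = 7 ✓, 57 mod 9 = 3 ✓

x ≡ 57 (mod 90)


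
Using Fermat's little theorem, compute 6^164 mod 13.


Fermat's little theorem: if p is prime and gcd(a,p)=1, then a^(p-1) ≡ 1 (mod p)
p = 13 is prime, gcd(6,13) = 1
Reduce exponent: 164 mod 12 = 8
So 6^164 ≡ 6^8 (mod 13)
6^8 mod 13 = 3

6^164 ≡ 3 (mod 13)


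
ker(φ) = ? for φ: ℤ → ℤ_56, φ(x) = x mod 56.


Kernel = preimage of identity
ker(φ) = {x ∈ ℤ : x ≡ 0 (mod 56)} = 56ℤ = {0, ±56, ±112, ...}

ker(φ) = 56ℤ


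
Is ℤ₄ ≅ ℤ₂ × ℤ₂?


Comparing ℤ₄ and ℤ₂ × ℤ₂:
ℤ₄ has an element of order 4; ℤ₂×ℤ₂ has exponent 2

No, ℤ₄ ≇ ℤ₂ × ℤ₂


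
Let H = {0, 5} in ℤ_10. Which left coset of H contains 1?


1 + H = {1 + h (mod 10) : h ∈ H}
1+0=1, 1+5=6

1 + H = {1, 6}


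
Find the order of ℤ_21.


ℤ_n has n elements.

|ℤ_21| = 21


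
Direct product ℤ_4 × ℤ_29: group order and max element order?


|ℤ_4 × ℤ_29| = 4 × 29 = 116
Max element order = lcm(4,29) = 116
Cyclic? Yes (gcd=1)

|ℤ_4×ℤ_29| = 116, max element order = 116


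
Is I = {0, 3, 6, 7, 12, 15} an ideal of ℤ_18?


Check ideal conditions for I = {0, 3, 6, 7, 12, 15} in ℤ_18:
(1) I is an additive subgroup? No
(2) For r ∈ ℤ_18 and a ∈ I: r·a ∈ I? No  [counterexample: r=2, a=7, r·a mod 18 = 14 ∉ I]

No, I is not an ideal of ℤ_18


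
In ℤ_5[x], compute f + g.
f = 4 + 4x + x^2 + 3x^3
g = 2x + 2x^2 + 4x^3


Add coefficients mod 5:
x^0: 4 + 0 = 4 (mod 5)
x^1: 4 + 2 = 1 (mod 5)
x^2: 1 + 2 = 3 (mod 5)
x^3: 3 + 4 = 2 (mod 5)
Result: 4 + x + 3x^2 + 2x^3

f + g = 4 + x + 3x^2 + 2x^3


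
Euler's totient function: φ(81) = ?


Factor n: 81 = 3^4
φ(n) = n · ∏(1 - 1/p) over distinct primes p | n
φ(81) = 81 · (1 - 1/3) = 54

φ(81) = 54


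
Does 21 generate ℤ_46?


g generates ℤ_n iff gcd(g, n) = 1
gcd(21, 46) = 1
Since gcd = 1, 21 is a generator.

Yes, 21 generates ℤ_46


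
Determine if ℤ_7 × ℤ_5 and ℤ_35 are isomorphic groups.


Comparing ℤ_7 × ℤ_5 and ℤ_35:
gcd(7,5) = 1, so ℤ_7 × ℤ_5 ≅ ℤ_35 (CRT)

Yes, ℤ_7 × ℤ_5 ≅ ℤ_35


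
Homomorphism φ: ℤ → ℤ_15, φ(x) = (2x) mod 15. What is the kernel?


Kernel = preimage of identity
ker(φ) = {x ∈ ℤ : 2x ≡ 0 (mod 15)}. gcd(2,15) = 1, so 2x ≡ 0 (mod 15) ⟺ x ≡ 0 (mod 15/1 = 15). Hence ker(φ) = 15ℤ

ker(φ) = 15ℤ


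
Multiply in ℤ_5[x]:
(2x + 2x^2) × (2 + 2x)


Expand and collect like terms; reduce coefficients mod 5:
x^0: 0·2 = 0 ≡ 0 (mod 5)
x^1: 0·2 + 2·2 = 4 ≡ 4 (mod 5)
x^2: 2·2 + 2·2 = 8 ≡ 3 (mod 5)
x^3: 2·2 = 4 ≡ 4 (mod 5)
Result: 4x + 3x^2 + 4x^3

f · g = 4x + 3x^2 + 4x^3


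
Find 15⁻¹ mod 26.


Use the extended Euclidean algorithm to write 1 = 15·s + 26·t; then s mod 26 is the inverse.
Euclidean algorithm:
  15 = 0·26 + 15
  26 = 1·15 + 11
  15 = 1·11 + 4
  11 = 2·4 + 3
  4 = 1·3 + 1
  3 = 3·1 + 0
gcd(15,26) = 1
Back-substitution gives: 15·(7) + 26·(-4) = 1
So 15⁻¹ ≡ 7 ≡ 7 (mod 26)
Check: 15 × 7 = 105 ≡ 1 (mod 26) ✓

15⁻¹ ≡ 7 (mod 26)


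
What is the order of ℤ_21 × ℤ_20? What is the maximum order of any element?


|ℤ_21 × ℤ_20| = 21 × 20 = 420
Max element order = lcm(21,20) = 420
Cyclic? Yes (gcd=1)

|ℤ_21×ℤ_20| = 420, max element order = 420


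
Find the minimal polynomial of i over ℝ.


i satisfies x² + 1 = 0, irreducible over ℝ

Minimal polynomial: x² + 1


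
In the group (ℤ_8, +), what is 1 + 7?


Operation: addition mod 8
1 + 7 = (a + b) mod 8 with a = 1, b = 7

1 + 7 = 0


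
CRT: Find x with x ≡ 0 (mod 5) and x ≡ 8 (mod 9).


m₁ = 5, m₂ = 9, gcd = 1, so CRT applies. M = m₁·m₂ = 45
Let M₁ = M/m₁ = 9, M₂ = M/m₂ = 5
Find y₁ ≡ M₁⁻¹ (mod m₁): 9⁻¹ ≡ 4 (mod 5)
Find y₂ ≡ M₂⁻¹ (mod m₂): 5⁻¹ ≡ 2 (mod 9)
x = a₁·M₁·y₁ + a₂·M₂·y₂ = 0·9·4 + 8·5·2 = 80
Reduce mod 45: x ≡ 35
Check: 35 mod 5 = 0 ✓, 35 mod 9 = 8 ✓

x ≡ 35 (mod 45)


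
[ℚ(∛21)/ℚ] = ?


∛21 has minimal polynomial x³ - 21 (irreducible over ℚ since 21 is not a perfect cube)

[ℚ(∛21)/ℚ] = 3


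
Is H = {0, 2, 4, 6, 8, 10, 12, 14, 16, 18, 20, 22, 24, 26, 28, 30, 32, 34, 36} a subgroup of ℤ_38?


Subgroup test for H = {0, 2, 4, 6, 8, 10, 12, 14, 16, 18, 20, 22, 24, 26, 28, 30, 32, 34, 36} in (ℤ_38, +):
(1) 0 ∈ H? Yes
(2) Closure: for all a,b ∈ H, (a+b) mod 38 ∈ H? Yes
(3) Inverses: for all a ∈ H, -a mod 38 ∈ H? Yes

Yes, H is a subgroup of ℤ_38


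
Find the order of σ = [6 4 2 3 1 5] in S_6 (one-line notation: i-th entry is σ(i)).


Cycle decomposition: (1 6 5) (2 4 3)
Cycle lengths: 3, 3
Order = lcm(3, 3) = 3

ord(σ) = 3


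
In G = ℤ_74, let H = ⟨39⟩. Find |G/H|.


|⟨39⟩| = n / gcd(39, 74) = 74 / 1 = 74
H is normal (ℤ_74 is abelian).
|G/H| = |G| / |H| = 74 / 74 = 1

|G/H| = 1


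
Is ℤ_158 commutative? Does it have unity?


ℤ_158 is a commutative ring with unity 1; 158 = 2×79 is composite, so 2·79 ≡ 0 gives zero divisors (not an integral domain)
Commutative: Yes
Integral domain: No
Has unity: Yes

ℤ_158: Commutative=Yes, Unity=Yes


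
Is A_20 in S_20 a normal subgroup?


H = A_20 in S_20
A_20 has index 2 in S_20, and every subgroup of index 2 is normal

Yes, normal subgroup


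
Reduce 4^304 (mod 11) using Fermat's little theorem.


Fermat's little theorem: if p is prime and gcd(a,p)=1, then a^(p-1) ≡ 1 (mod p)
p = 11 is prime, gcd(4,11) = 1
Reduce exponent: 304 mod 10 = 4
So 4^304 ≡ 4^4 (mod 11)
4^4 mod 11 = 3

4^304 ≡ 3 (mod 11)


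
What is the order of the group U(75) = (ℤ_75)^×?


U(n) is the group of units mod n; |U(n)| = φ(n)
|U(75)| = φ(75) = 40

|U(75) = (ℤ_75)^×| = 40


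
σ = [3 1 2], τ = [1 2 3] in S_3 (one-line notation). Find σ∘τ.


σ∘τ: apply τ first, then σ
1 →τ 1 →σ 3
2 →τ 2 →σ 1
3 →τ 3 →σ 2

σ∘τ = [3 1 2]


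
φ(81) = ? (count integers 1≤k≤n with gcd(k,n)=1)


Factor n: 81 = 3^4
φ(n) = n · ∏(1 - 1/p) over distinct primes p | n
φ(81) = 81 · (1 - 1/3) = 54

φ(81) = 54


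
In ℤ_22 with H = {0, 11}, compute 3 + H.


3 + H = {3 + h (mod 22) : h ∈ H}
3+0=3, 3+11=14

3 + H = {3, 14}


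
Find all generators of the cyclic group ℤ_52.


g generates ℤ_n iff gcd(g,n) = 1
Prime factors of 52: 2, 13
Generators are g ∈ {1,...,51} not divisible by any of these primes.
Generators: {1, 3, 5, 7, 9, 11, 15, 17, 19, 21, 23, 25, 27, 29, 31, 33, 35, 37, 41, 43, 45, 47, 49, 51}
Number of generators = φ(52) = 24

Generators of ℤ_52 = {1, 3, 5, 7, 9, 11, 15, 17, 19, 21, 23, 25, 27, 29, 31, 33, 35, 37, 41, 43, 45, 47, 49, 51}


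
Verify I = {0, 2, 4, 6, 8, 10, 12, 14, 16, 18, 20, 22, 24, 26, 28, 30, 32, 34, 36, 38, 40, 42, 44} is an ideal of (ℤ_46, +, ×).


Check ideal conditions for I = {0, 2, 4, 6, 8, 10, 12, 14, 16, 18, 20, 22, 24, 26, 28, 30, 32, 34, 36, 38, 40, 42, 44} in ℤ_46:
(1) I is an additive subgroup? Yes
(2) For r ∈ ℤ_46 and a ∈ I: r·a ∈ I? Yes

Yes, I is an ideal of ℤ_46


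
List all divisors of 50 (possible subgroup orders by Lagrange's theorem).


Lagrange's theorem: |H| divides |G|
|G| = 50
Divisors of 50: 1, 2, 5, 10, 25, 50

Possible subgroup orders: {1, 2, 5, 10, 25, 50}


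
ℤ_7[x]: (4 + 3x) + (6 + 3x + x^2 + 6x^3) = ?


Add coefficients mod 7:
x^0: 4 + 6 = 3 (mod 7)
x^1: 3 + 3 = 6 (mod 7)
x^2: 0 + 1 = 1 (mod 7)
x^3: 0 + 6 = 6 (mod 7)
Result: 3 + 6x + x^2 + 6x^3

f + g = 3 + 6x + x^2 + 6x^3


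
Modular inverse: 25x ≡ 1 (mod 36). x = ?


Use the extended Euclidean algorithm to write 1 = 25·s + 36·t; then s mod 36 is the inverse.
Euclidean algorithm:
  25 = 0·36 + 25
  36 = 1·25 + 11
  25 = 2·11 + 3
  11 = 3·3 + 2
  3 = 1·2 + 1
  2 = 2·1 + 0
gcd(25,36) = 1
Back-substitution gives: 25·(13) + 36·(-9) = 1
So 25⁻¹ ≡ 13 ≡ 13 (mod 36)
Check: 25 × 13 = 325 ≡ 1 (mod 36) ✓

25⁻¹ ≡ 13 (mod 36)


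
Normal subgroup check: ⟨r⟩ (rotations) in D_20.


H = ⟨r⟩ (rotations) in D_20
The rotation subgroup ⟨r⟩ has index 2 in D_20, so it is normal

Yes, normal subgroup


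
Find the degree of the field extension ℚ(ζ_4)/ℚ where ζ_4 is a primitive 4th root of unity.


[ℚ(ζ_n):ℚ] = deg Φ_n(x) = φ(n). Here φ(4) = 2

[ℚ(ζ_4)/ℚ where ζ_4 is a primitive 4th root of unity] = 2


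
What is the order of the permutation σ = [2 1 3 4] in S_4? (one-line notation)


Cycle decomposition: (1 2)
Cycle lengths: 2
Order = lcm(2) = 2

ord(σ) = 2


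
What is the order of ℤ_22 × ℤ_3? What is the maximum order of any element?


|ℤ_22 × ℤ_3| = 22 × 3 = 66
Max element order = lcm(22,3) = 66
Cyclic? Yes (gcd=1)

|ℤ_22×ℤ_3| = 66, max element order = 66


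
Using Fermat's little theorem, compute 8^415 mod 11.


Fermat's little theorem: if p is prime and gcd(a,p)=1, then a^(p-1) ≡ 1 (mod p)
p = 11 is prime, gcd(8,11) = 1
Reduce exponent: 415 mod 10 = 5
So 8^415 ≡ 8^5 (mod 11)
8^5 mod 11 = 10

8^415 ≡ 10 (mod 11)


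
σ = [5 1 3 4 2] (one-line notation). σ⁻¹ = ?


To find σ⁻¹, swap domain and range:
σ(1) = 5 → σ⁻¹(5) = 1
σ(2) = 1 → σ⁻¹(1) = 2
σ(3) = 3 → σ⁻¹(3) = 3
σ(4) = 4 → σ⁻¹(4) = 4
σ(5) = 2 → σ⁻¹(2) = 5

σ⁻¹ = [2 5 3 4 1]


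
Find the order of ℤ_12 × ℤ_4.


|A × B| = |A| · |B|
|ℤ_12 × ℤ_4| = 12 × 4 = 48

|ℤ_12 × ℤ_4| = 48


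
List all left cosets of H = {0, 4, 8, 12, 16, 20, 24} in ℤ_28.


H = {0, 4, 8, 12, 16, 20, 24}, |H| = 7
Number of cosets = |G|/|H| = 28/7 = 4
0 + H = {0, 4, 8, 12, 16, 20, 24}
1 + H = {1, 5, 9, 13, 17, 21, 25}
2 + H = {2, 6, 10, 14, 18, 22, 26}
3 + H = {3, 7, 11, 15, 19, 23, 27}

Cosets: 0+H={0,4,8,12,16,20,24}; 1+H={1,5,9,13,17,21,25}; 2+H={2,6,10,14,18,22,26}; 3+H={3,7,11,15,19,23,27}
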